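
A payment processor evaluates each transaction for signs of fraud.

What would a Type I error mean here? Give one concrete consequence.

A Type I error would mean concluding that the transaction is fraudulent when in fact the transaction is legitimate. Consequence: a legitimate purchase is declined and the customer's card is frozen.

With the conventional null hypothesis that the transaction is legitimate:
A Type I error is rejecting H₀ when H₀ is true.
Here that means blocking the transaction and freezing the card when actually the transaction is legitimate.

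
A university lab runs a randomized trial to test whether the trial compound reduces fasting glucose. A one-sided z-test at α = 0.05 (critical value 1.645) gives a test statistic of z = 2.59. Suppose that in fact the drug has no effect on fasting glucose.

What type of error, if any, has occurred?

Type I error

The conventional null hypothesis is that the drug has no effect on fasting glucose.
Since z = 2.59 > z* = 1.645, H₀ is rejected.
H₀ is true (actually the drug has no effect on fasting glucose).
Rejecting a true H₀ is a Type I error.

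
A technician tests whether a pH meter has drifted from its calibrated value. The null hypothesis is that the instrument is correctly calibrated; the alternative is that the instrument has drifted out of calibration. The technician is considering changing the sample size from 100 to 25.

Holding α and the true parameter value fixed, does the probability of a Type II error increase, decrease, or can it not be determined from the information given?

A smaller sample increases the standard error, so the sampling distributions under H₀ and Ha overlap more.

It increases.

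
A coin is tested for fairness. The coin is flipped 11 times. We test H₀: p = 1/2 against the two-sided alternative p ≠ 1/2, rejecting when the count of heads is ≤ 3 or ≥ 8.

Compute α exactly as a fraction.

29/128

Under H₀, Y ~ Binomial(11, 1/2); α is the probability of landing in either tail, P(Y ≤ 3) + P(Y ≥ 8).
Each tail has probability (1 + 11 + 55 + 165)/2048; doubling gives α = 464/2048 = 29/128.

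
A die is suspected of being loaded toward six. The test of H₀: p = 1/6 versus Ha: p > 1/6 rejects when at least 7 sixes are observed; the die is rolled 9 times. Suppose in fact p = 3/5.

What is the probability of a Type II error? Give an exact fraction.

1500416/1953125

A Type II error is failing to reject when Ha holds: with p = 3/5, β = P(S ≤ 6).
Summing C(9,j)·(3/5)^j·(2/5)^{9-j} for j = 0..6 gives 1500416/1953125.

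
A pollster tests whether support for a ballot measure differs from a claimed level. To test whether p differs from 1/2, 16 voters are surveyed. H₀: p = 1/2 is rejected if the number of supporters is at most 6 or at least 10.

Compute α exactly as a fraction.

α = P(S ≤ 6 or S ≥ 10 | p = 1/2), S ~ Binomial(16, 1/2).
The two tails are symmetric, so α = 2·(1 + 16 + 120 + 560 + 1820 + 4368 + 8008)/2^16 = 29786/65536 = 14893/32768.

14893/32768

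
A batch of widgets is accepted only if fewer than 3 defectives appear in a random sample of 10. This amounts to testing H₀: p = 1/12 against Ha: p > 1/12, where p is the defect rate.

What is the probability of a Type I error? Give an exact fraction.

α = P(reject H₀ | H₀ true) = P(X ≥ 3 | p = 1/12), X ~ Binomial(10, 1/12).
Via the complement, α = 1 − Σ_{j=0}^{2} C(10,j)(1/12)^j(11/12)^{10-j} = 229526089/5159780352.

229526089/5159780352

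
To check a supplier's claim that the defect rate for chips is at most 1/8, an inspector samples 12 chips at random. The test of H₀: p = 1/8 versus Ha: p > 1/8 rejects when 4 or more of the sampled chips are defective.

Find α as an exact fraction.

α = P(reject H₀ | H₀ true) = P(K ≥ 4 | p = 1/8), K ~ Binomial(12, 1/8).
Via the complement, α = 1 − Σ_{j=0}^{3} C(12,j)(1/8)^j(7/8)^{12-j} = 3629108645/68719476736.

3629108645/68719476736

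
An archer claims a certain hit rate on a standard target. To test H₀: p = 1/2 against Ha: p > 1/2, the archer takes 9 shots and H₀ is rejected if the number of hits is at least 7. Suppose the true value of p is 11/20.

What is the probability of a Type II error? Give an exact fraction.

54431799039/64000000000

β = P(fail to reject H₀ | Ha true) = P(Y ≤ 6 | p = 11/20), Y ~ Binomial(9, 11/20).
Equivalently, β = 1 − P(Y ≥ 7) = 54431799039/64000000000.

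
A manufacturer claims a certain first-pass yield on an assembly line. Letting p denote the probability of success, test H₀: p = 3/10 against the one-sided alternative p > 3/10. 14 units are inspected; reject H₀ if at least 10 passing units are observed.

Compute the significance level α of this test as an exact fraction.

The Type I error probability is α = P(Y ≥ 10) computed under H₀, where Y ~ Binomial(14, 3/10).
Summing C(14,j)(3/10)^j(7/10)^{14−j} for j = 10,…,14 gives 33313260987/20000000000000.

33313260987/20000000000000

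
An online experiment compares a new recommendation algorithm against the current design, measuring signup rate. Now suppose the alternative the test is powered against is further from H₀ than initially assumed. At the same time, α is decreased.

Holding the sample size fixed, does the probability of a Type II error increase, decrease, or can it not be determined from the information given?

The first change alone would make β decrease; the second alone would make β increase. Which effect dominates depends on the magnitudes, which are not given.

Cannot be determined from the information given.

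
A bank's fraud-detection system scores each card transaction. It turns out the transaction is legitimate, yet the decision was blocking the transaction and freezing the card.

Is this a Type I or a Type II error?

Type I error

The null hypothesis here is that the transaction is legitimate.
'Blocking the transaction and freezing the card' corresponds to rejecting H₀.
H₀ was rejected but H₀ is true — a Type I error (false positive).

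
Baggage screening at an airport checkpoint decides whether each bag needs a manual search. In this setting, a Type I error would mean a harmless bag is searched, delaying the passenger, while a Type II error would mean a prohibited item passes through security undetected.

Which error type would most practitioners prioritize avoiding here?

The Type II consequence (a prohibited item passes through security undetected) is more severe than the Type I consequence (a harmless bag is searched, delaying the passenger).

Type II error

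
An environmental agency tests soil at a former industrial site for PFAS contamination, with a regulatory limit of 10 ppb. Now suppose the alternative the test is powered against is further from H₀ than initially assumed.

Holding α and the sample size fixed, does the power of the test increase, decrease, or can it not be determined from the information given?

A bigger departure from H₀ is easier for the test to detect, so it fails to reject less often.
Since power = 1 − β and β decreases, power increases.

It increases.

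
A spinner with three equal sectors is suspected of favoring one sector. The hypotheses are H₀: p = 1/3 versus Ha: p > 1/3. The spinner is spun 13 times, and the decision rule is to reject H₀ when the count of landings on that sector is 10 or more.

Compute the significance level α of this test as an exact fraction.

Under H₀, K ~ Binomial(13, 1/3), and α = P(K ≥ 10).
Summing C(13,j)(1/3)^j(2/3)^{13−j} for j = 10,…,13 gives 2627/1594323.

2627/1594323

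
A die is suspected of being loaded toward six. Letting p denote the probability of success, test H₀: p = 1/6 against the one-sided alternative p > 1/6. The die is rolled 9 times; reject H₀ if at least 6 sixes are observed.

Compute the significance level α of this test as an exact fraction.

The Type I error probability is α = P(Y ≥ 6) computed under H₀, where Y ~ Binomial(9, 1/6).
Summing C(9,j)(1/6)^j(5/6)^{9−j} for j = 6,…,9 gives 5723/5038848.

5723/5038848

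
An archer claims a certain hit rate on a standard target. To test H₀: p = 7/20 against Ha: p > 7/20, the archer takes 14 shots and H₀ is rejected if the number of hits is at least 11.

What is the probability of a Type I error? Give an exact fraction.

α = P(reject H₀ | H₀ true) = P(X ≥ 11 | p = 7/20), with X ~ Binomial(14, 7/20).
Summing C(14,j)(7/20)^j(13/20)^{14−j} for j = 11,…,14 gives 906230596911073/819200000000000000.

906230596911073/819200000000000000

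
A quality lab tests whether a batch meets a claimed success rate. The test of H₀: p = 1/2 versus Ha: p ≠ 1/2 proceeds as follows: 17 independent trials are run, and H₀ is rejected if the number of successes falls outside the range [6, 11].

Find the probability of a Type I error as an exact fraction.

4701/32768

Under H₀, Y ~ Binomial(17, 1/2); α is the probability of landing in either tail, P(Y ≤ 5) + P(Y ≥ 12).
The two tails are symmetric, so α = 2·(1 + 17 + 136 + 680 + 2380 + 6188)/2^17 = 18804/131072 = 4701/32768.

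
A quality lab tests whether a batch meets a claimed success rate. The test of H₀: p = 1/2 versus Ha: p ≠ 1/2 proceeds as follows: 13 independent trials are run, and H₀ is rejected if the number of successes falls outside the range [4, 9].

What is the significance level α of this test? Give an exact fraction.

189/2048

α = P(Y ≤ 3 or Y ≥ 10 | p = 1/2), Y ~ Binomial(13, 1/2).
By symmetry, α = 2·P(Y ≤ 3) = 2·(1 + 13 + 78 + 286)/8192 = 756/8192 = 189/2048.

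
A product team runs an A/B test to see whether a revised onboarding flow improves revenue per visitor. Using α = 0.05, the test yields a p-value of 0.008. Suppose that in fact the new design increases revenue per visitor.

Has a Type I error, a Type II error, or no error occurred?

Neither — the decision is correct.

The conventional null hypothesis is that the new design has no effect on revenue per visitor.
Since p = 0.008 < α = 0.05, H₀ is rejected.
H₀ is false (actually the new design increases revenue per visitor).
The decision matches the true state — no error.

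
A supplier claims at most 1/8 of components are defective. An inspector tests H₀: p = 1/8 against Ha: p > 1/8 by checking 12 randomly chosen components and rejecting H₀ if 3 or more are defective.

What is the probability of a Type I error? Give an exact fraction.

12506902185/68719476736

The significance level is the probability, assuming p = 1/8, of seeing 3 or more defectives in 12 draws.
Computing the lower-tail complement: 1 − 56212574551/68719476736 = 12506902185/68719476736.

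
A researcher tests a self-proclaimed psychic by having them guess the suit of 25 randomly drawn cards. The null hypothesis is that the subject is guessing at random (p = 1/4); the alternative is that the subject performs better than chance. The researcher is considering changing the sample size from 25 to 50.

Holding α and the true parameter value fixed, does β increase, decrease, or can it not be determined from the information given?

It decreases.

A larger sample reduces the standard error, pulling the sampling distribution under Ha further from the non-rejection region.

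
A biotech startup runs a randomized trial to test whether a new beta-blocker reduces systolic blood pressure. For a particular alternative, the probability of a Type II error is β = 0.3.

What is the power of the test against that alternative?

Power = 1 − β = 1 − 0.3 = 0.7.

0.7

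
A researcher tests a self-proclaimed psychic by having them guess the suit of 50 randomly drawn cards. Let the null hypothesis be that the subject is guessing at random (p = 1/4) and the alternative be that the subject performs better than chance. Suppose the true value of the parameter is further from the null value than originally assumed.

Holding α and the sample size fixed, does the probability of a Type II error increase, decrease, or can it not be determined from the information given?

A bigger departure from H₀ is easier for the test to detect, so it fails to reject less often.

It decreases.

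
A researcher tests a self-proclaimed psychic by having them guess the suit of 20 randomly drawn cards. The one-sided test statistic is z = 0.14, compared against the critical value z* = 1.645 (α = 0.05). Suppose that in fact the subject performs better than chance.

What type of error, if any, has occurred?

The conventional null hypothesis is that the subject is guessing at random (p = 1/4).
Since z = 0.14 ≤ z* = 1.645, H₀ is not rejected.
H₀ is false (actually the subject performs better than chance).
Failing to reject a false H₀ is a Type II error.

Type II error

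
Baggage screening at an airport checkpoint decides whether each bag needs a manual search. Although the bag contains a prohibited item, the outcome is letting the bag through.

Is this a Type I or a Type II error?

The null hypothesis here is that the bag contains no prohibited items.
'Letting the bag through' corresponds to failing to reject H₀.
H₀ was not rejected but H₀ is false — a Type II error (false negative).

Type II error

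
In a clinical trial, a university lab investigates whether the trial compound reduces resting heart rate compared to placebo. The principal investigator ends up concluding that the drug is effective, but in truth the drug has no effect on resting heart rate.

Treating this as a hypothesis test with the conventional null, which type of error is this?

The null hypothesis here is that the drug has no effect on resting heart rate.
'Concluding that the drug is effective' corresponds to rejecting H₀.
H₀ was rejected but H₀ is true — a Type I error (false positive).

Type I error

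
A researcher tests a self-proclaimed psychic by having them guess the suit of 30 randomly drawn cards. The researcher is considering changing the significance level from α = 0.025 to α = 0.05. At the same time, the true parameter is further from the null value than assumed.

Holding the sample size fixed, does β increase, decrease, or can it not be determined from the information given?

It decreases.

A larger α widens the rejection region, so when the alternative is true more outcomes lead to rejection — failing to reject becomes less likely. A bigger departure from H₀ is easier for the test to detect, so it fails to reject less often. Both changes push β in the same direction.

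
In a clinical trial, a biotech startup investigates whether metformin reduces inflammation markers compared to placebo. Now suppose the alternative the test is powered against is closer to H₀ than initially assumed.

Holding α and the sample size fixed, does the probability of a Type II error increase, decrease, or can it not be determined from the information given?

A smaller departure from H₀ means the test statistic under Ha is distributed closer to where it would be under H₀; rejection becomes less likely.

It increases.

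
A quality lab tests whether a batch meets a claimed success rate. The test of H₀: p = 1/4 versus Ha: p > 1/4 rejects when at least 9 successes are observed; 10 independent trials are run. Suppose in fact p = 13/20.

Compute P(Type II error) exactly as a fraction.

9359826552041/10240000000000

β = P(fail to reject H₀ | Ha true) = P(K ≤ 8 | p = 13/20), K ~ Binomial(10, 13/20).
Adding the binomial probabilities P(K=0)+…+P(K=8) at p = 13/20 gives 9359826552041/10240000000000.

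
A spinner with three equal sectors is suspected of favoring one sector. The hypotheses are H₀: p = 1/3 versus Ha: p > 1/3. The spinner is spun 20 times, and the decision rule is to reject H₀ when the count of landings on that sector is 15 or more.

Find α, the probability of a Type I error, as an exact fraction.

The Type I error probability is α = P(X ≥ 15) computed under H₀, where X ~ Binomial(20, 1/3).
P(X ≥ 15) = Σ_{j=15}^{20} C(20,j)·(1/3)^j·(2/3)^{20-j} = 64841/387420489.

64841/387420489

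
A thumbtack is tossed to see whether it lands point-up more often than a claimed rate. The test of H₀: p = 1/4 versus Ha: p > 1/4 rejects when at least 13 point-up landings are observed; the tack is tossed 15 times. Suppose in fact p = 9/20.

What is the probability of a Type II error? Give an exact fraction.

32731725032763916841/32768000000000000000

A Type II error is failing to reject when Ha holds: with p = 9/20, β = P(Y ≤ 12).
Summing C(15,j)·(9/20)^j·(11/20)^{15-j} for j = 0..12 gives 32731725032763916841/32768000000000000000.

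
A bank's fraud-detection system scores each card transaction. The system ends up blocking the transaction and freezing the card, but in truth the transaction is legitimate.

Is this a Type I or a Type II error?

Type I error

The null hypothesis here is that the transaction is legitimate.
'Blocking the transaction and freezing the card' corresponds to rejecting H₀.
H₀ was rejected but H₀ is true — a Type I error (false positive).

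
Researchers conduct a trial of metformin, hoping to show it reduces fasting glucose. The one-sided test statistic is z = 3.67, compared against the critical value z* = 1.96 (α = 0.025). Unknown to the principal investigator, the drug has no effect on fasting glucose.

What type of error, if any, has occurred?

The conventional null hypothesis is that the drug has no effect on fasting glucose.
Since z = 3.67 > z* = 1.96, H₀ is rejected.
H₀ is true (actually the drug has no effect on fasting glucose).
Rejecting a true H₀ is a Type I error.

Type I error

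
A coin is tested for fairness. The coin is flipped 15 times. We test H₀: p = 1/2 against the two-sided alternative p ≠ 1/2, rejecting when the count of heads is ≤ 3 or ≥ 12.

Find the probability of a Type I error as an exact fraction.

9/256

α = P(S ≤ 3 or S ≥ 12 | p = 1/2), S ~ Binomial(15, 1/2).
The two tails are symmetric, so α = 2·(1 + 15 + 105 + 455)/2^15 = 1152/32768 = 9/256.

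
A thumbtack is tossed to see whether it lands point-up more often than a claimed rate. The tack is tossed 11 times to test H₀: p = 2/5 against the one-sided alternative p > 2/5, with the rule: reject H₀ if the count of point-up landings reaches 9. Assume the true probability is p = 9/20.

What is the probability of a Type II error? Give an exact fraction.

Under the alternative p = 9/20, X ~ Binomial(11, 9/20); β is the probability the test does not reject, P(X < 9).
Equivalently, β = 1 − P(X ≥ 9) = 8070737386943/8192000000000.

8070737386943/8192000000000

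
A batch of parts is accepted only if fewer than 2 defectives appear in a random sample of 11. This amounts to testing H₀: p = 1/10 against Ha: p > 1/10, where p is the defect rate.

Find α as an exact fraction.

Under H₀, X ~ Binomial(11, 1/10); the Type I error rate is P(X ≥ 2).
Via the complement, α = 1 − Σ_{j=0}^{1} C(11,j)(1/10)^j(9/10)^{11-j} = 1513215599/5000000000.

1513215599/5000000000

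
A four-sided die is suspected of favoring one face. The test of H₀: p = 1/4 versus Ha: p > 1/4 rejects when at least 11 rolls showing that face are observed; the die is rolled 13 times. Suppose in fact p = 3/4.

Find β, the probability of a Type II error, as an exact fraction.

A Type II error is failing to reject when Ha holds: with p = 3/4, β = P(S ≤ 10).
Summing C(13,j)·(3/4)^j·(1/4)^{13-j} for j = 0..10 gives 22394171/33554432.

22394171/33554432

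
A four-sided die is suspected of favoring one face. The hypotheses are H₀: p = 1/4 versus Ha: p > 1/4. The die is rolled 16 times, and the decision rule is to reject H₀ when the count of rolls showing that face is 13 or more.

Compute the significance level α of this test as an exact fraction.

16249/4294967296

α = P(reject H₀ | H₀ true) = P(X ≥ 13 | p = 1/4), with X ~ Binomial(16, 1/4).
Summing C(16,j)(1/4)^j(3/4)^{16−j} for j = 13,…,16 gives 16249/4294967296.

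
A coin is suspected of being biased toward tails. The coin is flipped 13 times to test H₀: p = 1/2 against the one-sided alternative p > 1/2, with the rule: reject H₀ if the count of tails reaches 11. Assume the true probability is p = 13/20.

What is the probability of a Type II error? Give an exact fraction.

36323681060626281/40960000000000000

β = P(fail to reject H₀ | Ha true) = P(S ≤ 10 | p = 13/20), S ~ Binomial(13, 13/20).
Summing C(13,j)·(13/20)^j·(7/20)^{13-j} for j = 0..10 gives 36323681060626281/40960000000000000.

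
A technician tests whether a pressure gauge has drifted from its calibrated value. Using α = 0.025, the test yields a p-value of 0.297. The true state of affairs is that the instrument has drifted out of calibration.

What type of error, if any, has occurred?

Type II error

The conventional null hypothesis is that the instrument is correctly calibrated.
Since p = 0.297 ≥ α = 0.025, H₀ is not rejected.
H₀ is false (actually the instrument has drifted out of calibration).
Failing to reject a false H₀ is a Type II error.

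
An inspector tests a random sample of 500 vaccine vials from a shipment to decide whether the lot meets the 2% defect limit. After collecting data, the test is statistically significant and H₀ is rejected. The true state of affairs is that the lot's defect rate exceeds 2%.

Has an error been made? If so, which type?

The conventional null hypothesis here is that the lot's defect rate is 2% (within specification).
The test rejected a false H₀ — the decision matches the true state.

No error — this is a correct decision.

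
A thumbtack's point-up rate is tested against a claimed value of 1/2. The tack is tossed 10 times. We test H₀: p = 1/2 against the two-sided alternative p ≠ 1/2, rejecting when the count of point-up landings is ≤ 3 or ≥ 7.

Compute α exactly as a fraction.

α = P(Y ≤ 3 or Y ≥ 7 | p = 1/2), Y ~ Binomial(10, 1/2).
Each tail has probability (1 + 10 + 45 + 120)/1024; doubling gives α = 352/1024 = 11/32.

11/32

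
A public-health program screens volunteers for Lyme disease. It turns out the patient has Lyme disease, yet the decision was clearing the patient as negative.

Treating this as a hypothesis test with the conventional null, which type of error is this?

Type II error

The null hypothesis here is that the patient does not have Lyme disease.
'Clearing the patient as negative' corresponds to failing to reject H₀.
H₀ was not rejected but H₀ is false — a Type II error (false negative).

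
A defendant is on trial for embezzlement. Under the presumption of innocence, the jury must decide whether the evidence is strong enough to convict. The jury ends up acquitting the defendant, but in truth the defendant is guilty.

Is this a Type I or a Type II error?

Type II error

The null hypothesis here is that the defendant is innocent.
'Acquitting the defendant' corresponds to failing to reject H₀.
H₀ was not rejected but H₀ is false — a Type II error (false negative).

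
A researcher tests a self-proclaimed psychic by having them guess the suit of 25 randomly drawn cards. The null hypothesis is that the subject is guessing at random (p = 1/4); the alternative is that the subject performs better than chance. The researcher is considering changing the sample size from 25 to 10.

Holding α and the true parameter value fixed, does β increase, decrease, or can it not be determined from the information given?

With less data the test statistic is noisier; under Ha, more outcomes land inside the acceptance region.

It increases.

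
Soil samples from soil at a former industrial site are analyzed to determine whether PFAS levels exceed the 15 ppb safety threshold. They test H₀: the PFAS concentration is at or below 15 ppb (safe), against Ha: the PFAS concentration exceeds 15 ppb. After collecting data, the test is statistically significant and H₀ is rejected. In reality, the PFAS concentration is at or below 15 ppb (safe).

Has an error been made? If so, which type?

H₀ was rejected, but H₀ is actually true.
Rejecting a true null hypothesis is a Type I error (false positive).

Type I error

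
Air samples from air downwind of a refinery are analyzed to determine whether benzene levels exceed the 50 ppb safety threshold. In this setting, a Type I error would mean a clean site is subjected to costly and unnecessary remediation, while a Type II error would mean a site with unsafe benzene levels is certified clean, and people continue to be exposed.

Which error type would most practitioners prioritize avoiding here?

The Type II consequence (a site with unsafe benzene levels is certified clean, and people continue to be exposed) is more severe than the Type I consequence (a clean site is subjected to costly and unnecessary remediation).

Type II error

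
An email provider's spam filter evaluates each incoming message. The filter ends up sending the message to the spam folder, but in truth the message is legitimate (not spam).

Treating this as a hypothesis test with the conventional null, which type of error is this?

Type I error

The null hypothesis here is that the message is legitimate (not spam).
'Sending the message to the spam folder' corresponds to rejecting H₀.
H₀ was rejected but H₀ is true — a Type I error (false positive).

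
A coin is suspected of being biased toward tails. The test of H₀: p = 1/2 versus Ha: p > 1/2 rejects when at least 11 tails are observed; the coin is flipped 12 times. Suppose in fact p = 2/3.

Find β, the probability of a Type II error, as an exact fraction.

A Type II error is failing to reject when Ha holds: with p = 2/3, β = P(Y ≤ 10).
Adding the binomial probabilities P(Y=0)+…+P(Y=10) at p = 2/3 gives 502769/531441.

502769/531441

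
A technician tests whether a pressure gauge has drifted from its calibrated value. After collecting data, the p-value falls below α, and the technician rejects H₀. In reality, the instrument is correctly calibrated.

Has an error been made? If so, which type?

The conventional null hypothesis here is that the instrument is correctly calibrated.
H₀ was rejected, but H₀ is actually true.
Rejecting a true null hypothesis is a Type I error (false positive).

Type I error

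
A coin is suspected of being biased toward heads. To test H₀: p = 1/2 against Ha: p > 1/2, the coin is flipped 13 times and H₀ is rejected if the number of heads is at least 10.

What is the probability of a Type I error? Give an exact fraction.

189/4096

The Type I error probability is α = P(X ≥ 10) computed under H₀, where X ~ Binomial(13, 1/2).
Summing the upper tail: (286 + 78 + 13 + 1) / 2^13 = 378/8192 = 189/4096.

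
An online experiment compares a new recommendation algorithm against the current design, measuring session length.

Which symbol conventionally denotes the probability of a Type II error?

P(Type II error) = P(fail to reject H₀ | H₀ false) = β.

β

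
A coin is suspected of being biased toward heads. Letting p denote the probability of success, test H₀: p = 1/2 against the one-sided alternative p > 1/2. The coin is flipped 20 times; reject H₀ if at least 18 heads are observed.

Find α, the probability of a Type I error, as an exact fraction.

Under H₀, K ~ Binomial(20, 1/2), and α = P(K ≥ 18).
Summing the upper tail: (190 + 20 + 1) / 2^20 = 211/1048576.

211/1048576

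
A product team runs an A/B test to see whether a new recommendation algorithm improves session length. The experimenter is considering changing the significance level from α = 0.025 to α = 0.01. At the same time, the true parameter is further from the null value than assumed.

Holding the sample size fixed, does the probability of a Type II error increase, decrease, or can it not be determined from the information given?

The first change alone would make β increase; the second alone would make β decrease. Which effect dominates depends on the magnitudes, which are not given.

Cannot be determined from the information given.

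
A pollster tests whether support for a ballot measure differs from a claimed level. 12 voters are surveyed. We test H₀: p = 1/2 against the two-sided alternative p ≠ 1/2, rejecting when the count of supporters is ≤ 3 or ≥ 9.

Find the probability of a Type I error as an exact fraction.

299/2048

Under H₀, X ~ Binomial(12, 1/2); α is the probability of landing in either tail, P(X ≤ 3) + P(X ≥ 9).
Each tail has probability (1 + 12 + 66 + 220)/4096; doubling gives α = 598/4096 = 299/2048.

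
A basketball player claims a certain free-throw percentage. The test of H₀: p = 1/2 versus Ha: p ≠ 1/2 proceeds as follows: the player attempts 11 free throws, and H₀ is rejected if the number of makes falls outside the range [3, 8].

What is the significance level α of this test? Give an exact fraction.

α = P(X ≤ 2 or X ≥ 9 | p = 1/2), X ~ Binomial(11, 1/2).
The two tails are symmetric, so α = 2·(1 + 11 + 55)/2^11 = 134/2048 = 67/1024.

67/1024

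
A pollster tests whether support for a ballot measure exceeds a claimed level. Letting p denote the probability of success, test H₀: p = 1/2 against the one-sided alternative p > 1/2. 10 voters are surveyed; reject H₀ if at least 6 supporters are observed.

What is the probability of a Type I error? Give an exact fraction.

193/512

α = P(reject H₀ | H₀ true) = P(X ≥ 6 | p = 1/2), with X ~ Binomial(10, 1/2).
Summing the upper tail: (210 + 120 + 45 + 10 + 1) / 2^10 = 386/1024 = 193/512.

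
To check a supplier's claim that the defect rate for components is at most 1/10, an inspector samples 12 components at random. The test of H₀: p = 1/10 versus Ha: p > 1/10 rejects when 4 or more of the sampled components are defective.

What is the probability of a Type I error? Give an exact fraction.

5127494033/200000000000

The significance level is the probability, assuming p = 1/10, of seeing 4 or more defectives in 12 draws.
Computing the lower-tail complement: 1 − 194872505967/200000000000 = 5127494033/200000000000.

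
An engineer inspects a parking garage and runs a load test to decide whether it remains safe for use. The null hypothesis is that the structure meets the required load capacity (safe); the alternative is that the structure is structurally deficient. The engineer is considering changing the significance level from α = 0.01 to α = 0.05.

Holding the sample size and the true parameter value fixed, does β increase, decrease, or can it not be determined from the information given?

It decreases.

With a larger α the critical value moves toward the center, so more of the Ha sampling distribution lies in the rejection region.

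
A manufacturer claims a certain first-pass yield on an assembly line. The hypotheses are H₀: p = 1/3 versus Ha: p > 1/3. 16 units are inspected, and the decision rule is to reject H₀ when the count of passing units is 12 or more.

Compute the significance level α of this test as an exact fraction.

11371/14348907

Under H₀, Y ~ Binomial(16, 1/3), and α = P(Y ≥ 12).
Summing C(16,j)(1/3)^j(2/3)^{16−j} for j = 12,…,16 gives 11371/14348907.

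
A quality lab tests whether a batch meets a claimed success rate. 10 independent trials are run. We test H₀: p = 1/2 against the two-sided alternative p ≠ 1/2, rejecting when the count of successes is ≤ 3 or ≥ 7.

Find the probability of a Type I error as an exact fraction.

11/32

α = P(X ≤ 3 or X ≥ 7 | p = 1/2), X ~ Binomial(10, 1/2).
The two tails are symmetric, so α = 2·(1 + 10 + 45 + 120)/2^10 = 352/1024 = 11/32.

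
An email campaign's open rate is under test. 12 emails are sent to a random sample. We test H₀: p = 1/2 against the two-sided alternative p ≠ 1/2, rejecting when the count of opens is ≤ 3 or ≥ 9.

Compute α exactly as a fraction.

299/2048

The significance level is the null-hypothesis probability of the rejection region {≤3} ∪ {≥9}.
Each tail has probability (1 + 12 + 66 + 220)/4096; doubling gives α = 598/4096 = 299/2048.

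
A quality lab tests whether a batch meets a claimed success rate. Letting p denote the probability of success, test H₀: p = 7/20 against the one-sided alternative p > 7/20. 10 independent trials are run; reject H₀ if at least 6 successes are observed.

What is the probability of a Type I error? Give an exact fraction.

The Type I error probability is α = P(K ≥ 6) computed under H₀, where K ~ Binomial(10, 7/20).
Adding the binomial terms for j = 6 through 10 with p = 7/20 yields 486062490487/5120000000000.

486062490487/5120000000000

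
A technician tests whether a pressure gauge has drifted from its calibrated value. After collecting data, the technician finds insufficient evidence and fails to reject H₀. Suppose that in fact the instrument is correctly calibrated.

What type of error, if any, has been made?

No error (correct decision).

The conventional null hypothesis here is that the instrument is correctly calibrated.
The test retained a true H₀ — the decision matches the true state.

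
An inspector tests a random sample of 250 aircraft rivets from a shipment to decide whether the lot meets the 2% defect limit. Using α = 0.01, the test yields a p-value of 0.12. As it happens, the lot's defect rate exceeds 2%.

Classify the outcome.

Type II error

The conventional null hypothesis is that the lot's defect rate is 2% (within specification).
Since p = 0.12 ≥ α = 0.01, H₀ is not rejected.
H₀ is false (actually the lot's defect rate exceeds 2%).
Failing to reject a false H₀ is a Type II error.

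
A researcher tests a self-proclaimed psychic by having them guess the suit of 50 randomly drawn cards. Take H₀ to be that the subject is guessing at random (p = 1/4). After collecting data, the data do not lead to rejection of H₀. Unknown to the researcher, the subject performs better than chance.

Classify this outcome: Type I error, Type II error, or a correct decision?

Type II error

H₀ was not rejected, but H₀ is actually false.
Failing to reject a false null hypothesis is a Type II error (false negative).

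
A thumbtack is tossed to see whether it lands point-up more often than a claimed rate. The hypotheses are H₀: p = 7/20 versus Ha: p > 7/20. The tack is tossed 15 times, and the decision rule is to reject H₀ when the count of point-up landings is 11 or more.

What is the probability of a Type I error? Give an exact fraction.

92780127412372743/32768000000000000000

α = P(reject H₀ | H₀ true) = P(K ≥ 11 | p = 7/20), with K ~ Binomial(15, 7/20).
Adding the binomial terms for j = 11 through 15 with p = 7/20 yields 92780127412372743/32768000000000000000.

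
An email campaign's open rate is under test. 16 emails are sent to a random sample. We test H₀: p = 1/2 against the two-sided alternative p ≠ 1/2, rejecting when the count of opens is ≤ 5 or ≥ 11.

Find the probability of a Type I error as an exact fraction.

The significance level is the null-hypothesis probability of the rejection region {≤5} ∪ {≥11}.
By symmetry, α = 2·P(K ≤ 5) = 2·(1 + 16 + 120 + 560 + 1820 + 4368)/65536 = 13770/65536 = 6885/32768.

6885/32768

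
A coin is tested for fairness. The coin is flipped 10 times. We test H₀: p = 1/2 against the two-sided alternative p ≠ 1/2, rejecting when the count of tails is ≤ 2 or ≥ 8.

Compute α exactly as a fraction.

α = P(S ≤ 2 or S ≥ 8 | p = 1/2), S ~ Binomial(10, 1/2).
Each tail has probability (1 + 10 + 45)/1024; doubling gives α = 112/1024 = 7/64.

7/64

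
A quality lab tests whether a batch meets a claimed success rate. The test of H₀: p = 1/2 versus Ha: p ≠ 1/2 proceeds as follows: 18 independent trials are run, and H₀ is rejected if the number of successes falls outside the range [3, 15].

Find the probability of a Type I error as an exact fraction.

Under H₀, Y ~ Binomial(18, 1/2); α is the probability of landing in either tail, P(Y ≤ 2) + P(Y ≥ 16).
The two tails are symmetric, so α = 2·(1 + 18 + 153)/2^18 = 344/262144 = 43/32768.

43/32768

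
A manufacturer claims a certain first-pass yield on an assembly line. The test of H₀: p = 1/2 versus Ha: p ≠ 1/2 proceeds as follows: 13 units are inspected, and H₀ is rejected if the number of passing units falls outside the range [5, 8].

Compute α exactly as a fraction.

1093/4096

The significance level is the null-hypothesis probability of the rejection region {≤4} ∪ {≥9}.
The two tails are symmetric, so α = 2·(1 + 13 + 78 + 286 + 715)/2^13 = 2186/8192 = 1093/4096.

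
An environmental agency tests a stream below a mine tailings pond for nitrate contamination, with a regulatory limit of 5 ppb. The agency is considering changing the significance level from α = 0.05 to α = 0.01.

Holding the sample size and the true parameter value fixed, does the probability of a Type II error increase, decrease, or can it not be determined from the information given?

It increases.

Lowering α raises the bar for rejection; under Ha, the test now fails to reject on outcomes it previously would have rejected.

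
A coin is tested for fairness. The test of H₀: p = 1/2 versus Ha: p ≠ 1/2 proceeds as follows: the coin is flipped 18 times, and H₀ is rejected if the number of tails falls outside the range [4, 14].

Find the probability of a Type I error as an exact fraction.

247/32768

Under H₀, K ~ Binomial(18, 1/2); α is the probability of landing in either tail, P(K ≤ 3) + P(K ≥ 15).
By symmetry, α = 2·P(K ≤ 3) = 2·(1 + 18 + 153 + 816)/262144 = 1976/262144 = 247/32768.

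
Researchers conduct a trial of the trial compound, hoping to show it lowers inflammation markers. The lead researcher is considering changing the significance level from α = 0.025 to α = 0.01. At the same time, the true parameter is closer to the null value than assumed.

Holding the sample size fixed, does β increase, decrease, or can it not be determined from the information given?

It increases.

A smaller α moves the rejection region further into the tail. With the alternative true, more outcomes now fall outside the rejection region, so failing to reject becomes more likely. A smaller departure from H₀ means the test statistic under Ha is distributed closer to where it would be under H₀; rejection becomes less likely. Both changes push β in the same direction.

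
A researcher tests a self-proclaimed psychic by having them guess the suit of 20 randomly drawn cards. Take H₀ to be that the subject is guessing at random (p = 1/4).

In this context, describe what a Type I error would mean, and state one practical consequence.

A Type I error is rejecting H₀ when H₀ is true.
Here that means concluding the subject has some ability beyond chance when actually the subject is guessing at random (p = 1/4).

A Type I error would mean concluding that the subject performs better than chance when in fact the subject is guessing at random (p = 1/4). Consequence: a lucky guesser is credited with psychic ability.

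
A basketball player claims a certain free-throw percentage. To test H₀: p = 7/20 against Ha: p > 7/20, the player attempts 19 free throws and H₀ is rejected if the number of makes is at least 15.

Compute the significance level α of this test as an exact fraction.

α = P(reject H₀ | H₀ true) = P(Y ≥ 15 | p = 7/20), with Y ~ Binomial(19, 7/20).
Adding the binomial terms for j = 15 through 19 with p = 7/20 yields 30172619187361172599/262144000000000000000000.

30172619187361172599/262144000000000000000000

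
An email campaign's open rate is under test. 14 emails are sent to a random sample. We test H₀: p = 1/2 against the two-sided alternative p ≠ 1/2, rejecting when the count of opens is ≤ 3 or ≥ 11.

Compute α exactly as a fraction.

α = P(S ≤ 3 or S ≥ 11 | p = 1/2), S ~ Binomial(14, 1/2).
By symmetry, α = 2·P(S ≤ 3) = 2·(1 + 14 + 91 + 364)/16384 = 940/16384 = 235/4096.

235/4096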